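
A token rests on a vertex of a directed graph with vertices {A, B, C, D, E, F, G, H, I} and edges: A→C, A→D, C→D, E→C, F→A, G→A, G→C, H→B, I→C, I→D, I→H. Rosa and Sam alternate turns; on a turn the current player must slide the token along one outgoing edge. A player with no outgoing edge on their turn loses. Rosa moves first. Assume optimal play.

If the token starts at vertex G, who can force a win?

Sam wins.

Classify positions by backward induction: terminal positions (no move available) are L. From any other position, the mover wins iff some move reaches an L.
Every edge goes from a vertex to one that appears earlier in the order D, B, C, A, H, G, E, F, I, so processing vertices in that order labels each vertex after all of its successors.
D: no outgoing edge → L
B: no outgoing edge → L
C: reaches L-position D → W
A: reaches L-position D → W
H: reaches L-position B → W
G: only reaches A(W), C(W), all W → L
E: only reaches C(W), which is W → L
F: only reaches A(W), which is W → L
I: reaches L-position D → W
The starting position G is L: whatever Rosa does, the opponent receives a W position.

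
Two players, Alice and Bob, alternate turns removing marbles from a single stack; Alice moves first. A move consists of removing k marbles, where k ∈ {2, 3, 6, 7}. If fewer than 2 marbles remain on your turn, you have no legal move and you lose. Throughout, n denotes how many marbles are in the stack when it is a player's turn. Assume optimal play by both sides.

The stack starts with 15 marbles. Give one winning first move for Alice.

Remove 6, leaving 9.

Positions with no move are L. A position that does have a move is losing for the player to move precisely when every available move leads to a winning position for the opponent. Fill in the labels:
n=0: no move → L
n=1: no move → L
n=2: can move to 0, which is L ⇒ W
n=3: can move to 1, which is L ⇒ W
n=4: can move to 1, which is L ⇒ W
n=5: moves to 3(W), 2(W); every one is W ⇒ L
n=6: can move to 0, which is L ⇒ W
n=7: can move to 5, which is L ⇒ W
n=8: can move to 5, which is L ⇒ W
n=9: moves to 7(W), 6(W), 3(W), 2(W); every one is W ⇒ L
n=10: moves to 8(W), 7(W), 4(W), 3(W); every one is W ⇒ L
n=11: can move to 9, which is L ⇒ W
n=12: can move to 10, which is L ⇒ W
n=13: can move to 10, which is L ⇒ W
n=14: moves to 12(W), 11(W), 8(W), 7(W); every one is W ⇒ L
n=15: can move to 9, which is L ⇒ W
From 15, the L positions reachable in one move are: 9.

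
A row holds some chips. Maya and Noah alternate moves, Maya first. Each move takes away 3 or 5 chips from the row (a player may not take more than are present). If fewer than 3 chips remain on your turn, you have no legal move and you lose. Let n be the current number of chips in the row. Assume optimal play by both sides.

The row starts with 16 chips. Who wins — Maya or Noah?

Noah wins.

Compute win/loss labels from the base case upward. A position with no move is L. Any other position is W if it can reach an L in one move, else L.
n=0: no move → L
n=1: no move → L
n=2: no move → L
n=3: →0(L), so W
n=4: →1(L), so W
n=5: →2(L), so W
n=6: →1(L), so W
n=7: →2(L), so W
n=8: →5(W), 3(W) — all W, so L
n=9: →6(W), 4(W) — all W, so L
n=10: →7(W), 5(W) — all W, so L
n=11: →8(L), so W
n=12: →9(L), so W
n=13: →10(L), so W
n=14: →9(L), so W
n=15: →10(L), so W
n=16: →13(W), 11(W) — all W, so L
Every move from 16 reaches a W position, so the mover loses.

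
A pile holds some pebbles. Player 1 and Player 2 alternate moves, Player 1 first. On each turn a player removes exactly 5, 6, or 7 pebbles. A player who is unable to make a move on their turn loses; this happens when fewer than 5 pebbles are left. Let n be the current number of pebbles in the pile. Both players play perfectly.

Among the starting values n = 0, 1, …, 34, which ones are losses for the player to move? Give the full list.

Label each position W (a win for the player to move) or L (a loss). A position with no legal move is L; any other position is W exactly when some move reaches an L, and L when every move reaches a W.
n=0: no move → L
n=1: no move → L
n=2: no move → L
n=3: no move → L
n=4: no move → L
n=5: →0(L), so W
n=6: →1(L), so W
n=7: →2(L), so W
n=8: →3(L), so W
n=9: →4(L), so W
n=10: →4(L), so W
n=11: →4(L), so W
n=12: →7(W), 6(W), 5(W) — all W, so L
n=13: →8(W), 7(W), 6(W) — all W, so L
n=14: →9(W), 8(W), 7(W) — all W, so L
n=15: →10(W), 9(W), 8(W) — all W, so L
n=16: →11(W), 10(W), 9(W) — all W, so L
n=17: →12(L), so W
n=18: →13(L), so W
n=19: →14(L), so W
n=20: →15(L), so W
n=21: →16(L), so W
n=22: →16(L), so W
n=23: →16(L), so W
n=24: →19(W), 18(W), 17(W) — all W, so L
n=25: →20(W), 19(W), 18(W) — all W, so L
n=26: →21(W), 20(W), 19(W) — all W, so L
n=27: →22(W), 21(W), 20(W) — all W, so L
n=28: →23(W), 22(W), 21(W) — all W, so L
n=29: →24(L), so W
n=30: →25(L), so W
n=31: →26(L), so W
n=32: →27(L), so W
n=33: →28(L), so W
n=34: →28(L), so W
Reading off the rows marked L gives the requested list; there are 15 such values of n.

0, 1, 2, 3, 4, 12, 13, 14, 15, 16, 24, 25, 26, 27, 28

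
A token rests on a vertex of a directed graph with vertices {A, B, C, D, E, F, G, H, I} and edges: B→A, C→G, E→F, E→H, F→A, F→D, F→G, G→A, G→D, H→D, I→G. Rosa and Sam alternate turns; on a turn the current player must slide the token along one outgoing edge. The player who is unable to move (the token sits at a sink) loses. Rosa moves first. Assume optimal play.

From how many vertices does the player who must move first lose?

5

Label each position W (a win for the player to move) or L (a loss). A position with no legal move is L; any other position is W exactly when some move reaches an L, and L when every move reaches a W.
Every edge goes from a vertex to one that appears earlier in the order D, A, G, F, I, B, H, C, E, so processing vertices in that order labels each vertex after all of its successors.
D: no outgoing edge → L
A: no outgoing edge → L
G: W (go to A, an L position)
F: W (go to A, an L position)
I: L (sole option G(W) is W)
B: W (go to A, an L position)
H: W (go to D, an L position)
C: L (sole option G(W) is W)
E: L (options H(W), F(W) are all W)
The L vertices are A, C, D, E, I; that is 5 in all.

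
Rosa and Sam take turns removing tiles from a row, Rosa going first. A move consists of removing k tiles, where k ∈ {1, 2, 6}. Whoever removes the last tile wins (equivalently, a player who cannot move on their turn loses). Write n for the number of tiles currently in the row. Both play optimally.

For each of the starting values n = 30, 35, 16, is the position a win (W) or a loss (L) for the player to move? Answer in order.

30: W, 35: L, 16: W

Compute win/loss labels from the base case upward. A position with no move is L. Any other position is W if it can reach an L in one move, else L.
n=0: no move → L
n=1: W (go to 0, an L position)
n=2: W (go to 0, an L position)
n=3: L (options 2(W), 1(W) are all W)
n=4: W (go to 3, an L position)
n=5: W (go to 3, an L position)
n=6: W (go to 0, an L position)
n=7: L (options 6(W), 5(W), 1(W) are all W)
n=8: W (go to 7, an L position)
n=9: W (go to 7, an L position)
n=10: L (options 9(W), 8(W), 4(W) are all W)
n=11: W (go to 10, an L position)
n=12: W (go to 10, an L position)
n=13: W (go to 7, an L position)
n=14: L (options 13(W), 12(W), 8(W) are all W)
n=15: W (go to 14, an L position)
n=16: W (go to 14, an L position)
n=17: L (options 16(W), 15(W), 11(W) are all W)
n=18: W (go to 17, an L position)
n=19: W (go to 17, an L position)
n=20: W (go to 14, an L position)
n=21: L (options 20(W), 19(W), 15(W) are all W)
n=22: W (go to 21, an L position)
n=23: W (go to 21, an L position)
n=24: L (options 23(W), 22(W), 18(W) are all W)
n=25: W (go to 24, an L position)
n=26: W (go to 24, an L position)
n=27: W (go to 21, an L position)
n=28: L (options 27(W), 26(W), 22(W) are all W)
n=29: W (go to 28, an L position)
n=30: W (go to 28, an L position)
n=31: L (options 30(W), 29(W), 25(W) are all W)
n=32: W (go to 31, an L position)
n=33: W (go to 31, an L position)
n=34: W (go to 28, an L position)
n=35: L (options 34(W), 33(W), 29(W) are all W)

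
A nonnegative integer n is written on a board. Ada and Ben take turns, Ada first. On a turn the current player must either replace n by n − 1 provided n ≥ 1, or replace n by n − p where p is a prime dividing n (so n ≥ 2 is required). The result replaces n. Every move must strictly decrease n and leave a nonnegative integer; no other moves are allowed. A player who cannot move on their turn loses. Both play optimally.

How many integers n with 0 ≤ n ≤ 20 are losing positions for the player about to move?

Classify positions by backward induction: terminal positions (no move available) are L. From any other position, the mover wins iff some move reaches an L.
n=0: no move → L
n=1: W (go to 0, an L position)
n=2: W (go to 0, an L position)
n=3: W (go to 0, an L position)
n=4: L (options 2(W), 3(W) are all W)
n=5: W (go to 0, an L position)
n=6: W (go to 4, an L position)
n=7: W (go to 0, an L position)
n=8: L (options 6(W), 7(W) are all W)
n=9: W (go to 8, an L position)
n=10: W (go to 8, an L position)
n=11: W (go to 0, an L position)
n=12: L (options 9(W), 10(W), 11(W) are all W)
n=13: W (go to 0, an L position)
n=14: W (go to 12, an L position)
n=15: W (go to 12, an L position)
n=16: L (options 14(W), 15(W) are all W)
n=17: W (go to 0, an L position)
n=18: W (go to 16, an L position)
n=19: W (go to 0, an L position)
n=20: L (options 15(W), 18(W), 19(W) are all W)
L entries with 0 ≤ n ≤ 20: n = 0, 4, 8, 12, 16, 20; that makes 6.

6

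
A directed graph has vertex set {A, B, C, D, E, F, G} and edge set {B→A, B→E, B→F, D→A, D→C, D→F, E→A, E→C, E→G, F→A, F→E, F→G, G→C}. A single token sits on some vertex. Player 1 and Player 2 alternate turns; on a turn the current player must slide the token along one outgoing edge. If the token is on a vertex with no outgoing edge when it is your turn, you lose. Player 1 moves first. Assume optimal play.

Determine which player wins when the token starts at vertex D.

Player 1 wins.

Positions with no move are L. A position that does have a move is losing for the player to move precisely when every available move leads to a winning position for the opponent. Fill in the labels:
Every edge goes from a vertex to one that appears earlier in the order C, A, G, E, F, B, D, so processing vertices in that order labels each vertex after all of its successors.
C: no outgoing edge → L
A: no outgoing edge → L
G: reaches L-position C → W
E: reaches L-position A → W
F: reaches L-position A → W
B: reaches L-position A → W
D: reaches L-position A → W
The starting position D is W: Player 1 should move to A, handing over an L position.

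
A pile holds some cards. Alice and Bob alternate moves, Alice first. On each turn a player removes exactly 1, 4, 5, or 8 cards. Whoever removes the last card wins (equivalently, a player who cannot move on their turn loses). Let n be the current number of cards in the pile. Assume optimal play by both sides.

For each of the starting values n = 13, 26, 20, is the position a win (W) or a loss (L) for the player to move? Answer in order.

Classify positions by backward induction: terminal positions (no move available) are L. From any other position, the mover wins iff some move reaches an L.
n=0: no move → L
n=1: →0(L), so W
n=2: →1(W) only, which is W, so L
n=3: →2(L), so W
n=4: →0(L), so W
n=5: →0(L), so W
n=6: →2(L), so W
n=7: →2(L), so W
n=8: →0(L), so W
n=9: →8(W), 5(W), 4(W), 1(W) — all W, so L
n=10: →9(L), so W
n=11: →10(W), 7(W), 6(W), 3(W) — all W, so L
n=12: →11(L), so W
n=13: →9(L), so W
n=14: →9(L), so W
n=15: →11(L), so W
n=16: →11(L), so W
n=17: →9(L), so W
n=18: →17(W), 14(W), 13(W), 10(W) — all W, so L
n=19: →18(L), so W
n=20: →19(W), 16(W), 15(W), 12(W) — all W, so L
n=21: →20(L), so W
n=22: →18(L), so W
n=23: →18(L), so W
n=24: →20(L), so W
n=25: →20(L), so W
n=26: →18(L), so W

13: W, 26: W, 20: L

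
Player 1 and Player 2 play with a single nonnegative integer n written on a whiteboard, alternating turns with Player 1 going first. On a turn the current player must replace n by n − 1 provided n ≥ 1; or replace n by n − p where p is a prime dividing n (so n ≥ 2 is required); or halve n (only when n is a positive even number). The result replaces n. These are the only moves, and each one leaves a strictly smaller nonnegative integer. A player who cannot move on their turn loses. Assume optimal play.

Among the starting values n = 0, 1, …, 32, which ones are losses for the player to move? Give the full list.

Positions with no move are L. A position that does have a move is losing for the player to move precisely when every available move leads to a winning position for the opponent. Fill in the labels:
n=0: no move → L
n=1: W (go to 0, an L position)
n=2: W (go to 0, an L position)
n=3: W (go to 0, an L position)
n=4: L (options 2(W), 3(W) are all W)
n=5: W (go to 0, an L position)
n=6: W (go to 4, an L position)
n=7: W (go to 0, an L position)
n=8: W (go to 4, an L position)
n=9: L (options 6(W), 8(W) are all W)
n=10: W (go to 9, an L position)
n=11: W (go to 0, an L position)
n=12: W (go to 9, an L position)
n=13: W (go to 0, an L position)
n=14: L (options 7(W), 12(W), 13(W) are all W)
n=15: W (go to 14, an L position)
n=16: W (go to 14, an L position)
n=17: W (go to 0, an L position)
n=18: W (go to 9, an L position)
n=19: W (go to 0, an L position)
n=20: L (options 10(W), 15(W), 18(W), 19(W) are all W)
n=21: W (go to 14, an L position)
n=22: W (go to 20, an L position)
n=23: W (go to 0, an L position)
n=24: L (options 12(W), 21(W), 22(W), 23(W) are all W)
n=25: W (go to 20, an L position)
n=26: W (go to 24, an L position)
n=27: W (go to 24, an L position)
n=28: W (go to 14, an L position)
n=29: W (go to 0, an L position)
n=30: L (options 15(W), 25(W), 27(W), 28(W), 29(W) are all W)
n=31: W (go to 0, an L position)
n=32: W (go to 30, an L position)
The losing starting values of n are exactly the entries labelled L in this table (7 of them).

0, 4, 9, 14, 20, 24, 30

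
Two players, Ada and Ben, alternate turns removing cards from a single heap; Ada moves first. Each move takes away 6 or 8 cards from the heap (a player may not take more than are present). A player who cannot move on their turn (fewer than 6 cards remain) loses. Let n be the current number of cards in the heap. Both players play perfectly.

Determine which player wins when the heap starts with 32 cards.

Build the W/L table. Terminal = L. A non-terminal position is W if it has a move to some L; otherwise it is L.
n=0: no move → L
n=1: no move → L
n=2: no move → L
n=3: no move → L
n=4: no move → L
n=5: no move → L
n=6: →0(L), so W
n=7: →1(L), so W
n=8: →2(L), so W
n=9: →3(L), so W
n=10: →4(L), so W
n=11: →5(L), so W
n=12: →4(L), so W
n=13: →5(L), so W
n=14: →8(W), 6(W) — all W, so L
n=15: →9(W), 7(W) — all W, so L
n=16: →10(W), 8(W) — all W, so L
n=17: →11(W), 9(W) — all W, so L
n=18: →12(W), 10(W) — all W, so L
n=19: →13(W), 11(W) — all W, so L
n=20: →14(L), so W
n=21: →15(L), so W
n=22: →16(L), so W
n=23: →17(L), so W
n=24: →18(L), so W
n=25: →19(L), so W
n=26: →18(L), so W
n=27: →19(L), so W
n=28: →22(W), 20(W) — all W, so L
n=29: →23(W), 21(W) — all W, so L
n=30: →24(W), 22(W) — all W, so L
n=31: →25(W), 23(W) — all W, so L
n=32: →26(W), 24(W) — all W, so L
Every move from 32 reaches a W position, so the mover loses.

Ben wins.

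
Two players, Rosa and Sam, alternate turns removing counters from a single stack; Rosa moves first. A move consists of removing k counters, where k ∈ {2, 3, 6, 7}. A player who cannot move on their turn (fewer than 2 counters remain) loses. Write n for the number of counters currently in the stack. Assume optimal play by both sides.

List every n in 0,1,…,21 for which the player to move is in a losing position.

0, 1, 5, 9, 10, 14, 18, 19

Build the W/L table. Terminal = L. A non-terminal position is W if it has a move to some L; otherwise it is L.
n=0: no move → L
n=1: no move → L
n=2: W (go to 0, an L position)
n=3: W (go to 1, an L position)
n=4: W (go to 1, an L position)
n=5: L (options 3(W), 2(W) are all W)
n=6: W (go to 0, an L position)
n=7: W (go to 5, an L position)
n=8: W (go to 5, an L position)
n=9: L (options 7(W), 6(W), 3(W), 2(W) are all W)
n=10: L (options 8(W), 7(W), 4(W), 3(W) are all W)
n=11: W (go to 9, an L position)
n=12: W (go to 10, an L position)
n=13: W (go to 10, an L position)
n=14: L (options 12(W), 11(W), 8(W), 7(W) are all W)
n=15: W (go to 9, an L position)
n=16: W (go to 14, an L position)
n=17: W (go to 14, an L position)
n=18: L (options 16(W), 15(W), 12(W), 11(W) are all W)
n=19: L (options 17(W), 16(W), 13(W), 12(W) are all W)
n=20: W (go to 18, an L position)
n=21: W (go to 19, an L position)
Reading off the rows marked L gives the requested list; there are 8 such values of n.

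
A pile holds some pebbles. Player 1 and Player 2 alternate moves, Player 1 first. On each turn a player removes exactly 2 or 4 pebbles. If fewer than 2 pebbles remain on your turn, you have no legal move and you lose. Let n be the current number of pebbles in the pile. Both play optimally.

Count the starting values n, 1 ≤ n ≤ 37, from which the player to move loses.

Label each position W (a win for the player to move) or L (a loss). A position with no legal move is L; any other position is W exactly when some move reaches an L, and L when every move reaches a W.
n=0: no move → L
n=1: no move → L
n=2: can move to 0, which is L ⇒ W
n=3: can move to 1, which is L ⇒ W
n=4: can move to 0, which is L ⇒ W
n=5: can move to 1, which is L ⇒ W
n=6: moves to 4(W), 2(W); every one is W ⇒ L
n=7: moves to 5(W), 3(W); every one is W ⇒ L
n=8: can move to 6, which is L ⇒ W
n=9: can move to 7, which is L ⇒ W
n=10: can move to 6, which is L ⇒ W
n=11: can move to 7, which is L ⇒ W
n=12: moves to 10(W), 8(W); every one is W ⇒ L
n=13: moves to 11(W), 9(W); every one is W ⇒ L
n=14: can move to 12, which is L ⇒ W
n=15: can move to 13, which is L ⇒ W
n=16: can move to 12, which is L ⇒ W
n=17: can move to 13, which is L ⇒ W
n=18: moves to 16(W), 14(W); every one is W ⇒ L
n=19: moves to 17(W), 15(W); every one is W ⇒ L
n=20: can move to 18, which is L ⇒ W
n=21: can move to 19, which is L ⇒ W
n=22: can move to 18, which is L ⇒ W
n=23: can move to 19, which is L ⇒ W
n=24: moves to 22(W), 20(W); every one is W ⇒ L
n=25: moves to 23(W), 21(W); every one is W ⇒ L
n=26: can move to 24, which is L ⇒ W
n=27: can move to 25, which is L ⇒ W
n=28: can move to 24, which is L ⇒ W
n=29: can move to 25, which is L ⇒ W
n=30: moves to 28(W), 26(W); every one is W ⇒ L
n=31: moves to 29(W), 27(W); every one is W ⇒ L
n=32: can move to 30, which is L ⇒ W
n=33: can move to 31, which is L ⇒ W
n=34: can move to 30, which is L ⇒ W
n=35: can move to 31, which is L ⇒ W
n=36: moves to 34(W), 32(W); every one is W ⇒ L
n=37: moves to 35(W), 33(W); every one is W ⇒ L
L entries with 1 ≤ n ≤ 37 (n=0 is outside the asked range and is not counted): n = 1, 6, 7, 12, 13, 18, 19, 24, 25, 30, 31, 36, 37; that makes 13.

13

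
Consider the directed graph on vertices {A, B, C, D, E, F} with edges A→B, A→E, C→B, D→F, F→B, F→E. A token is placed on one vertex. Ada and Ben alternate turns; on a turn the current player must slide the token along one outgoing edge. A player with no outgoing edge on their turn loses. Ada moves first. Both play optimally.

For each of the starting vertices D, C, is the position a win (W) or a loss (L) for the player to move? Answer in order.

Label each position W (a win for the player to move) or L (a loss). A position with no legal move is L; any other position is W exactly when some move reaches an L, and L when every move reaches a W.
Every edge goes from a vertex to one that appears earlier in the order E, B, A, F, D, C, so processing vertices in that order labels each vertex after all of its successors.
E: no outgoing edge → L
B: no outgoing edge → L
A: reaches L-position B → W
F: reaches L-position B → W
D: only reaches F(W), which is W → L
C: reaches L-position B → W

D: L, C: W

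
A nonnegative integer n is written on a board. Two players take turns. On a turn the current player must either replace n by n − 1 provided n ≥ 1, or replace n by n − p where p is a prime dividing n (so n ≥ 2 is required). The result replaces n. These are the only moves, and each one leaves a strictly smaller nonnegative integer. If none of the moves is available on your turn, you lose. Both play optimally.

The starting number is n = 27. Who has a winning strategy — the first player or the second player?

Label each position W (a win for the player to move) or L (a loss). A position with no legal move is L; any other position is W exactly when some move reaches an L, and L when every move reaches a W.
n=0: no move → L
n=1: reaches L-position 0 → W
n=2: reaches L-position 0 → W
n=3: reaches L-position 0 → W
n=4: only reaches 2(W), 3(W), all W → L
n=5: reaches L-position 0 → W
n=6: reaches L-position 4 → W
n=7: reaches L-position 0 → W
n=8: only reaches 6(W), 7(W), all W → L
n=9: reaches L-position 8 → W
n=10: reaches L-position 8 → W
n=11: reaches L-position 0 → W
n=12: only reaches 9(W), 10(W), 11(W), all W → L
n=13: reaches L-position 0 → W
n=14: reaches L-position 12 → W
n=15: reaches L-position 12 → W
n=16: only reaches 14(W), 15(W), all W → L
n=17: reaches L-position 0 → W
n=18: reaches L-position 16 → W
n=19: reaches L-position 0 → W
n=20: only reaches 15(W), 18(W), 19(W), all W → L
n=21: reaches L-position 20 → W
n=22: reaches L-position 20 → W
n=23: reaches L-position 0 → W
n=24: only reaches 21(W), 22(W), 23(W), all W → L
n=25: reaches L-position 20 → W
n=26: reaches L-position 24 → W
n=27: reaches L-position 24 → W
The starting position 27 is W: the player to move should move to 24, handing over an L position.

The first player wins.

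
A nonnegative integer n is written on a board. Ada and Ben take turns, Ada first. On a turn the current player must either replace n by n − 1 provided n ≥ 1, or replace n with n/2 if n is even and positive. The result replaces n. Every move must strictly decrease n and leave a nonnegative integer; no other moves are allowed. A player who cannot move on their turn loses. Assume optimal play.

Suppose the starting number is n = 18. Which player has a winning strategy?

Work bottom-up. With no move the player to move loses. Otherwise the position is W if at least one move leads to an L position for the opponent, and L if every move leads to a W.
n=0: no move → L
n=1: W (go to 0, an L position)
n=2: L (sole option 1(W) is W)
n=3: W (go to 2, an L position)
n=4: W (go to 2, an L position)
n=5: L (sole option 4(W) is W)
n=6: W (go to 5, an L position)
n=7: L (sole option 6(W) is W)
n=8: W (go to 7, an L position)
n=9: L (sole option 8(W) is W)
n=10: W (go to 5, an L position)
n=11: L (sole option 10(W) is W)
n=12: W (go to 11, an L position)
n=13: L (sole option 12(W) is W)
n=14: W (go to 7, an L position)
n=15: L (sole option 14(W) is W)
n=16: W (go to 15, an L position)
n=17: L (sole option 16(W) is W)
n=18: W (go to 9, an L position)
The starting position 18 is W: Ada should move to 9, handing over an L position.

Ada wins.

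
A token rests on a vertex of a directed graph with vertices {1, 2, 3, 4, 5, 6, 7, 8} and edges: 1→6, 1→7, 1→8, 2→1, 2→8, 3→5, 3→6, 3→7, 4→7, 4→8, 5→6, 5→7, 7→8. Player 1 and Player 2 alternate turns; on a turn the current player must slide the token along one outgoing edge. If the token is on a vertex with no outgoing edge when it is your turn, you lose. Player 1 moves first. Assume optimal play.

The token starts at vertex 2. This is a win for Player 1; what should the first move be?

Use the standard recursion: the mover loses at a terminal position; elsewhere, the mover wins exactly when some move hands the opponent an L position.
Every edge goes from a vertex to one that appears earlier in the order 6, 8, 7, 1, 2, 4, 5, 3, so processing vertices in that order labels each vertex after all of its successors.
6: no outgoing edge → L
8: no outgoing edge → L
7: reaches L-position 8 → W
1: reaches L-position 8 → W
2: reaches L-position 8 → W
4: reaches L-position 8 → W
5: reaches L-position 6 → W
3: reaches L-position 6 → W
From 2, the L positions reachable in one move are: 8.

Move to 8.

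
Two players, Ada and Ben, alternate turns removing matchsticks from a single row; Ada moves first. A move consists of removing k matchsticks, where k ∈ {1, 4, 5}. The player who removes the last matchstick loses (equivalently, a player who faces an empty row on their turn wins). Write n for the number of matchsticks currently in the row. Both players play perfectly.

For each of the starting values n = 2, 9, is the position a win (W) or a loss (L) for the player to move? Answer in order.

2: W, 9: L

Build the W/L table. Terminal = W. A non-terminal position is W if it has a move to some L; otherwise it is L.
n=0: no move; the opponent has just taken the last matchstick and therefore loses → W
n=1: the only move is to 0(W), a W ⇒ L
n=2: can move to 1, which is L ⇒ W
n=3: the only move is to 2(W), a W ⇒ L
n=4: can move to 3, which is L ⇒ W
n=5: can move to 1, which is L ⇒ W
n=6: can move to 1, which is L ⇒ W
n=7: can move to 3, which is L ⇒ W
n=8: can move to 3, which is L ⇒ W
n=9: moves to 8(W), 5(W), 4(W); every one is W ⇒ L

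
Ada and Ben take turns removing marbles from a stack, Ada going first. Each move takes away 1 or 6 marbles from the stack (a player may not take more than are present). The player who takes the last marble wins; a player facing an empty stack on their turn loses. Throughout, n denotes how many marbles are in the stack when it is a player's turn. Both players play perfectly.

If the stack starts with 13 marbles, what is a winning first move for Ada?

Positions with no move are L. A position that does have a move is losing for the player to move precisely when every available move leads to a winning position for the opponent. Fill in the labels:
n=0: no move → L
n=1: reaches L-position 0 → W
n=2: only reaches 1(W), which is W → L
n=3: reaches L-position 2 → W
n=4: only reaches 3(W), which is W → L
n=5: reaches L-position 4 → W
n=6: reaches L-position 0 → W
n=7: only reaches 6(W), 1(W), all W → L
n=8: reaches L-position 7 → W
n=9: only reaches 8(W), 3(W), all W → L
n=10: reaches L-position 9 → W
n=11: only reaches 10(W), 5(W), all W → L
n=12: reaches L-position 11 → W
n=13: reaches L-position 7 → W
From 13, the L positions reachable in one move are: 7.

Remove 6, leaving 7.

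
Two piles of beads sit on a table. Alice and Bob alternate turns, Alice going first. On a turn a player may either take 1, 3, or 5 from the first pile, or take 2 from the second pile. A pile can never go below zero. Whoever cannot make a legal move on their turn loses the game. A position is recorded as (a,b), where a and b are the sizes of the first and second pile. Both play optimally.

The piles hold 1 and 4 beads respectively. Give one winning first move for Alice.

Work bottom-up. With no move the player to move loses. Otherwise the position is W if at least one move leads to an L position for the opponent, and L if every move leads to a W.
No move ever increases a pile, so every position that can arise here has a ≤ 1 and b ≤ 4; it is enough to label the cells with 0 ≤ a ≤ 1 and 0 ≤ b ≤ 4.
Every move lowers a or b (never raises either), so fill the grid row by row in increasing a, and left to right within a row: each cell's successors are then already labelled.
      b=0  b=1  b=2  b=3  b=4
a=0:    L    L    W    W    L
a=1:    W    W    L    L    W
Cells with no legal move (terminal, hence L): (0,0), (0,1).
The remaining L cells, each justified by listing all of its moves:
(0,4): →(0,2)(W) only, which is W, so L
(1,2): →(0,2)(W), (1,0)(W) — all W, so L
(1,3): →(0,3)(W), (1,1)(W) — all W, so L
Every other cell has at least one move into one of the L cells above, so it is W.
From (1,4), the L positions reachable in one move are: (0,4), (1,2). Any move reaching one of these is winning.

Move to (0,4).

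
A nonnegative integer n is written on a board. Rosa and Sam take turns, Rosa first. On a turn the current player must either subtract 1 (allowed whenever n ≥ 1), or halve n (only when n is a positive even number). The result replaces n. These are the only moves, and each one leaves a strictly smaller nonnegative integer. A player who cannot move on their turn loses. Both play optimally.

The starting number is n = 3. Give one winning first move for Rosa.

Move to 2.

Work bottom-up. With no move the player to move loses. Otherwise the position is W if at least one move leads to an L position for the opponent, and L if every move leads to a W.
n=0: no move → L
n=1: reaches L-position 0 → W
n=2: only reaches 1(W), which is W → L
n=3: reaches L-position 2 → W
From 3, the L positions reachable in one move are: 2.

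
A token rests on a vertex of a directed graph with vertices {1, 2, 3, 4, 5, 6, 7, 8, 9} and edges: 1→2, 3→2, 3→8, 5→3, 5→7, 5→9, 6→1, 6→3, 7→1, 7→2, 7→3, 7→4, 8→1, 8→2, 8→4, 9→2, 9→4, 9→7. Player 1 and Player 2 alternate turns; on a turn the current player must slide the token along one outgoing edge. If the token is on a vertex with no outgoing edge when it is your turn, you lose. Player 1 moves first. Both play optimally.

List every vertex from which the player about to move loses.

2, 4, 5, 6

Build the W/L table. Terminal = L. A non-terminal position is W if it has a move to some L; otherwise it is L.
Every edge goes from a vertex to one that appears earlier in the order 4, 2, 1, 8, 3, 6, 7, 9, 5, so processing vertices in that order labels each vertex after all of its successors.
4: no outgoing edge → L
2: no outgoing edge → L
1: →2(L), so W
8: →2(L), so W
3: →2(L), so W
6: →3(W), 1(W) — all W, so L
7: →2(L), so W
9: →2(L), so W
5: →9(W), 7(W), 3(W) — all W, so L
Reading off the rows marked L gives the requested list; there are 4 such vertices.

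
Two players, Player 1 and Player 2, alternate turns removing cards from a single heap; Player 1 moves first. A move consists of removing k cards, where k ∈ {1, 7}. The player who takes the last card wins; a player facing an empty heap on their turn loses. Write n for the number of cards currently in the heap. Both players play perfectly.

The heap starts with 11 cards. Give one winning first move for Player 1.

Work bottom-up. With no move the player to move loses. Otherwise the position is W if at least one move leads to an L position for the opponent, and L if every move leads to a W.
n=0: no move → L
n=1: can move to 0, which is L ⇒ W
n=2: the only move is to 1(W), a W ⇒ L
n=3: can move to 2, which is L ⇒ W
n=4: the only move is to 3(W), a W ⇒ L
n=5: can move to 4, which is L ⇒ W
n=6: the only move is to 5(W), a W ⇒ L
n=7: can move to 6, which is L ⇒ W
n=8: moves to 7(W), 1(W); every one is W ⇒ L
n=9: can move to 8, which is L ⇒ W
n=10: moves to 9(W), 3(W); every one is W ⇒ L
n=11: can move to 10, which is L ⇒ W
From 11, the L positions reachable in one move are: 10, 4. Any move reaching one of these is winning.

Remove 1, leaving 10.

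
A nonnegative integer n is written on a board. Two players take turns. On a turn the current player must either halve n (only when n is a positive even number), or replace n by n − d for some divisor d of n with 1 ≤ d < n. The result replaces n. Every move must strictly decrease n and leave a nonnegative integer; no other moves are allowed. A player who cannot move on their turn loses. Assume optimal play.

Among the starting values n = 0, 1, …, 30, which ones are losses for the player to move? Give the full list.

0, 1, 3, 5, 7, 9, 11, 13, 15, 17, 19, 21, 23, 25, 27, 29

Label each position W (a win for the player to move) or L (a loss). A position with no legal move is L; any other position is W exactly when some move reaches an L, and L when every move reaches a W.
n=0: no move → L
n=1: no move → L
n=2: W (go to 1, an L position)
n=3: L (sole option 2(W) is W)
n=4: W (go to 3, an L position)
n=5: L (sole option 4(W) is W)
n=6: W (go to 3, an L position)
n=7: L (sole option 6(W) is W)
n=8: W (go to 7, an L position)
n=9: L (options 6(W), 8(W) are all W)
n=10: W (go to 5, an L position)
n=11: L (sole option 10(W) is W)
n=12: W (go to 9, an L position)
n=13: L (sole option 12(W) is W)
n=14: W (go to 7, an L position)
n=15: L (options 10(W), 12(W), 14(W) are all W)
n=16: W (go to 15, an L position)
n=17: L (sole option 16(W) is W)
n=18: W (go to 9, an L position)
n=19: L (sole option 18(W) is W)
n=20: W (go to 15, an L position)
n=21: L (options 14(W), 18(W), 20(W) are all W)
n=22: W (go to 11, an L position)
n=23: L (sole option 22(W) is W)
n=24: W (go to 21, an L position)
n=25: L (options 20(W), 24(W) are all W)
n=26: W (go to 13, an L position)
n=27: L (options 18(W), 24(W), 26(W) are all W)
n=28: W (go to 21, an L position)
n=29: L (sole option 28(W) is W)
n=30: W (go to 15, an L position)
Reading off the rows marked L gives the requested list; there are 16 such values of n.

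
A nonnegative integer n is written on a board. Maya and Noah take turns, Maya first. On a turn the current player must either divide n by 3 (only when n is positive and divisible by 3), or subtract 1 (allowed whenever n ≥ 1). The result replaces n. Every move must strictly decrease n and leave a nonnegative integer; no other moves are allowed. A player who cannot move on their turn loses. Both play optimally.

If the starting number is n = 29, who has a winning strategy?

Build the W/L table. Terminal = L. A non-terminal position is W if it has a move to some L; otherwise it is L.
n=0: no move → L
n=1: can move to 0, which is L ⇒ W
n=2: the only move is to 1(W), a W ⇒ L
n=3: can move to 2, which is L ⇒ W
n=4: the only move is to 3(W), a W ⇒ L
n=5: can move to 4, which is L ⇒ W
n=6: can move to 2, which is L ⇒ W
n=7: the only move is to 6(W), a W ⇒ L
n=8: can move to 7, which is L ⇒ W
n=9: moves to 3(W), 8(W); every one is W ⇒ L
n=10: can move to 9, which is L ⇒ W
n=11: the only move is to 10(W), a W ⇒ L
n=12: can move to 4, which is L ⇒ W
n=13: the only move is to 12(W), a W ⇒ L
n=14: can move to 13, which is L ⇒ W
n=15: moves to 5(W), 14(W); every one is W ⇒ L
n=16: can move to 15, which is L ⇒ W
n=17: the only move is to 16(W), a W ⇒ L
n=18: can move to 17, which is L ⇒ W
n=19: the only move is to 18(W), a W ⇒ L
n=20: can move to 19, which is L ⇒ W
n=21: can move to 7, which is L ⇒ W
n=22: the only move is to 21(W), a W ⇒ L
n=23: can move to 22, which is L ⇒ W
n=24: moves to 8(W), 23(W); every one is W ⇒ L
n=25: can move to 24, which is L ⇒ W
n=26: the only move is to 25(W), a W ⇒ L
n=27: can move to 9, which is L ⇒ W
n=28: the only move is to 27(W), a W ⇒ L
n=29: can move to 28, which is L ⇒ W
The starting position 29 is W: Maya should move to 28, handing over an L position.

Maya wins.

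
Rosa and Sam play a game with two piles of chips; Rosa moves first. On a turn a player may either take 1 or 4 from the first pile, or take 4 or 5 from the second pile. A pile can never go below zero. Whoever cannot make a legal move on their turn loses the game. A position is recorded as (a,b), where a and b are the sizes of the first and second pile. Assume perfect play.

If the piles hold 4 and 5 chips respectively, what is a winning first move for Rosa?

Move to (3,5).

Work bottom-up. With no move the player to move loses. Otherwise the position is W if at least one move leads to an L position for the opponent, and L if every move leads to a W.
No move ever increases a pile, so every position that can arise here has a ≤ 4 and b ≤ 5; it is enough to label the cells with 0 ≤ a ≤ 4 and 0 ≤ b ≤ 5.
Every move lowers a or b (never raises either), so fill the grid row by row in increasing a, and left to right within a row: each cell's successors are then already labelled.
      b=0  b=1  b=2  b=3  b=4  b=5
a=0:    L    L    L    L    W    W
a=1:    W    W    W    W    L    L
a=2:    L    L    L    L    W    W
a=3:    W    W    W    W    L    L
a=4:    W    W    W    W    W    W
Cells with no legal move (terminal, hence L): (0,0), (0,1), (0,2), (0,3).
The remaining L cells, each justified by listing all of its moves:
(1,4): →(0,4)(W), (1,0)(W) — all W, so L
(1,5): →(0,5)(W), (1,1)(W), (1,0)(W) — all W, so L
(2,0): →(1,0)(W) only, which is W, so L
(2,1): →(1,1)(W) only, which is W, so L
(2,2): →(1,2)(W) only, which is W, so L
(2,3): →(1,3)(W) only, which is W, so L
(3,4): →(2,4)(W), (3,0)(W) — all W, so L
(3,5): →(2,5)(W), (3,1)(W), (3,0)(W) — all W, so L
Every other cell has at least one move into one of the L cells above, so it is W.
From (4,5), the L positions reachable in one move are: (3,5).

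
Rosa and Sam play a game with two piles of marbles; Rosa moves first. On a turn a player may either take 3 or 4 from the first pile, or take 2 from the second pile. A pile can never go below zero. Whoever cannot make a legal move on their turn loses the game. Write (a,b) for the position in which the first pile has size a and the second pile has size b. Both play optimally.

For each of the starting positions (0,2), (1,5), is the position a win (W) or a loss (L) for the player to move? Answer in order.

Compute win/loss labels from the base case upward. A position with no move is L. Any other position is W if it can reach an L in one move, else L.
No move ever increases a pile, so every position that can arise here has a ≤ 1 and b ≤ 5; it is enough to label the cells with 0 ≤ a ≤ 1 and 0 ≤ b ≤ 5.
Every move lowers a or b (never raises either), so fill the grid row by row in increasing a, and left to right within a row: each cell's successors are then already labelled.
      b=0  b=1  b=2  b=3  b=4  b=5
a=0:    L    L    W    W    L    L
a=1:    L    L    W    W    L    L
Cells with no legal move (terminal, hence L): (0,0), (0,1), (1,0), (1,1).
The remaining L cells, each justified by listing all of its moves:
(0,4): →(0,2)(W) only, which is W, so L
(0,5): →(0,3)(W) only, which is W, so L
(1,4): →(1,2)(W) only, which is W, so L
(1,5): →(1,3)(W) only, which is W, so L
Every other cell has at least one move into one of the L cells above, so it is W.
(0,2): the move to (0,0) reaches an L cell, so W
(1,5): one of the L cells justified above, so L

(0,2): W, (1,5): L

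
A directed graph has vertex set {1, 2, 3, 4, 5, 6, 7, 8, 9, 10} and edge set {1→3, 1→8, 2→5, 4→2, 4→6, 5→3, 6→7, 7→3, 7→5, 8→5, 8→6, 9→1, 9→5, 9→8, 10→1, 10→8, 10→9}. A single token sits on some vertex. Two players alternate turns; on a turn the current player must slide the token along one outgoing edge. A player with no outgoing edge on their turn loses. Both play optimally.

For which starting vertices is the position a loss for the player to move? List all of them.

Compute win/loss labels from the base case upward. A position with no move is L. Any other position is W if it can reach an L in one move, else L.
Every edge goes from a vertex to one that appears earlier in the order 3, 5, 7, 6, 8, 2, 1, 9, 10, 4, so processing vertices in that order labels each vertex after all of its successors.
3: no outgoing edge → L
5: W (go to 3, an L position)
7: W (go to 3, an L position)
6: L (sole option 7(W) is W)
8: W (go to 6, an L position)
2: L (sole option 5(W) is W)
1: W (go to 3, an L position)
9: L (options 1(W), 8(W), 5(W) are all W)
10: W (go to 9, an L position)
4: W (go to 2, an L position)
Reading off the rows marked L gives the requested list; there are 4 such vertices.

2, 3, 6, 9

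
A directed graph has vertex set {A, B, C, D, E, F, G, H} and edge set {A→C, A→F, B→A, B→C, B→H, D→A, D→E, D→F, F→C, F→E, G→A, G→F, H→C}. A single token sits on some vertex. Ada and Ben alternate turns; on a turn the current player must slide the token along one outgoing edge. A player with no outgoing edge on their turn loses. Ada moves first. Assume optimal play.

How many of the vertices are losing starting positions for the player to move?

Build the W/L table. Terminal = L. A non-terminal position is W if it has a move to some L; otherwise it is L.
Every edge goes from a vertex to one that appears earlier in the order E, C, F, A, H, B, G, D, so processing vertices in that order labels each vertex after all of its successors.
E: no outgoing edge → L
C: no outgoing edge → L
F: →C(L), so W
A: →C(L), so W
H: →C(L), so W
B: →C(L), so W
G: →A(W), F(W) — all W, so L
D: →E(L), so W
The L vertices are C, E, G; that is 3 in all.

3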